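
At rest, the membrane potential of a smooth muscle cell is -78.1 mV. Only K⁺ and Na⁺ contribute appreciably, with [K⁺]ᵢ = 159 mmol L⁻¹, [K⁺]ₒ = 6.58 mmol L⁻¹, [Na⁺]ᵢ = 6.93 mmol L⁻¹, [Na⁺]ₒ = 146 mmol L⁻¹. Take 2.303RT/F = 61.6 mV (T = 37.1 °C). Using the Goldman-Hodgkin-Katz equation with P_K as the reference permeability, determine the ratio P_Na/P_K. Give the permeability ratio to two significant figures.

0.014

Let α = P_Na/P_K. GHK: Vm = 61.6·log₁₀[(Kₒ + α·Naₒ)/(Kᵢ + α·Naᵢ)].
10^(Vm/61.6) = 10^(-78.1/61.6) = 0.053969
So 0.053969·(Kᵢ + α·Naᵢ) = Kₒ + α·Naₒ → α = (0.053969·159.0 − 6.58) / (146.0 − 0.053969·6.93)
α = (8.581 − 6.58) / (146.0 − 0.374) = 2.001/145.6 = 0.01374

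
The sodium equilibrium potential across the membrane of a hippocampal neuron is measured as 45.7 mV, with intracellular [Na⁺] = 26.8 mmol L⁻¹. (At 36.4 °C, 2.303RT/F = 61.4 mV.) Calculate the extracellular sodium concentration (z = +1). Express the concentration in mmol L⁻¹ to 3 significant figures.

149 mmol L⁻¹

Nernst: E = (61.4/1) · log₁₀([out]/[in]), so log₁₀([out]/[in]) = 45.7 × 1 / 61.4 = 0.7443.
[out]/[in] = 10^(0.7443) = 5.55.
[out] = 5.55 × 26.8 = 148.7 mmol L⁻¹.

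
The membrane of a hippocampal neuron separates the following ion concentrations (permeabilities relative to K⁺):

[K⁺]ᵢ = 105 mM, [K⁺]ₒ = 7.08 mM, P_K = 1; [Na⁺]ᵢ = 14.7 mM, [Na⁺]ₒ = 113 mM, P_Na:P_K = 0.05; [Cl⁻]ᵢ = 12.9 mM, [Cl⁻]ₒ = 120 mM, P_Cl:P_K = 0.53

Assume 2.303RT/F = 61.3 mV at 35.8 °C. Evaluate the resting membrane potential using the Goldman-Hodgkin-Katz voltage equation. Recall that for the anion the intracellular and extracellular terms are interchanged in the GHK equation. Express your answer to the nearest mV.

Vm = 61.3 · log₁₀[(Σ P·[cation]ₒ + Σ P·[anion]ᵢ) / (Σ P·[cation]ᵢ + Σ P·[anion]ₒ)]
Numerator = 1×7.08 + 0.05×113 + 0.53×12.9 = 19.57
Denominator = 1×105 + 0.05×14.7 + 0.53×120 = 169.3
Vm = 61.3 · log₁₀(0.11555) = 61.3 × (-0.9372) = -57.45 mV

-57 mV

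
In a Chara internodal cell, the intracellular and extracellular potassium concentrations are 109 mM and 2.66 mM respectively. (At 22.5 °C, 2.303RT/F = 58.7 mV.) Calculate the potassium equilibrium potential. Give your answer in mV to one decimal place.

E = (58.7/z) · log₁₀([K⁺]_out/[K⁺]_in) with z = +1.
= (58.7/1) · log₁₀(2.66/109) = 58.70 · log₁₀(0.0244)
= 58.70 · (-1.6125) = -94.66 mV

-94.7 mV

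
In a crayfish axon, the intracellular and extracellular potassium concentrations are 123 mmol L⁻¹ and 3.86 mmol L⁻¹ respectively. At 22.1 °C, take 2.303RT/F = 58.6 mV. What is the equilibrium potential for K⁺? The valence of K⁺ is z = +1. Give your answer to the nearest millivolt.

-88 mV

E = (58.6/z) · log₁₀([K⁺]_out/[K⁺]_in) with z = +1.
= (58.6/1) · log₁₀(3.86/123) = 58.60 · log₁₀(0.03138)
= 58.60 · (-1.5033) = -88.09 mV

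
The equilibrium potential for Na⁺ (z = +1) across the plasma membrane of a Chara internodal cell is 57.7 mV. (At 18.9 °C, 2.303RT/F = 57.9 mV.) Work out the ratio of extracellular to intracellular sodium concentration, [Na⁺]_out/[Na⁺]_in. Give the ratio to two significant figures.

9.9

log₁₀([out]/[in]) = E·z/(57.9) = 57.7 × 1 / 57.9 = 0.9965
[out]/[in] = 10^(0.9965) = 9.921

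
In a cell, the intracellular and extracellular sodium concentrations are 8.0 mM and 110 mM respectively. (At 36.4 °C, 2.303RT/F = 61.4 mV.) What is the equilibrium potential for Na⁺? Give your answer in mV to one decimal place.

E = (61.4/z) · log₁₀([Na⁺]_out/[Na⁺]_in) with z = +1.
= (61.4/1) · log₁₀(110/8.0) = 61.40 · log₁₀(13.75)
= 61.40 · (1.1383) = 69.89 mV

69.9 mV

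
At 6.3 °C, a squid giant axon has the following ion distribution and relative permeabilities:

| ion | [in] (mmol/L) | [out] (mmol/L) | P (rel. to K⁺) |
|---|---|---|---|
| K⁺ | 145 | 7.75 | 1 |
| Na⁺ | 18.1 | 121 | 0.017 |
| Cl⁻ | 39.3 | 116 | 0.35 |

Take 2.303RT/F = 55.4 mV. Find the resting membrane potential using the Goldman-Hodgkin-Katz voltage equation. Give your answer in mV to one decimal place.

-49.7 mV

Vm = 55.4 · log₁₀[(Σ P·[cation]ₒ + Σ P·[anion]ᵢ) / (Σ P·[cation]ᵢ + Σ P·[anion]ₒ)]
Numerator = 1×7.75 + 0.017×121 + 0.35×39.3 = 23.56
Denominator = 1×145 + 0.017×18.1 + 0.35×116 = 185.9
Vm = 55.4 · log₁₀(0.12674) = 55.4 × (-0.8971) = -49.70 mV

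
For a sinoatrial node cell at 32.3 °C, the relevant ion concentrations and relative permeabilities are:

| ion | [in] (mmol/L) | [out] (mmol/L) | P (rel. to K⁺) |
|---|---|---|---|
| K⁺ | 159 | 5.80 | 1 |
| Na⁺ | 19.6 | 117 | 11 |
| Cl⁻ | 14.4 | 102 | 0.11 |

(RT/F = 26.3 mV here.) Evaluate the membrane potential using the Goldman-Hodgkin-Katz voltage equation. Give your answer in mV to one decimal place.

Vm = 26.3 · ln[(Σ P·[cation]ₒ + Σ P·[anion]ᵢ) / (Σ P·[cation]ᵢ + Σ P·[anion]ₒ)]
Numerator = 1×5.80 + 11×117 + 0.11×14.4 = 1294
Denominator = 1×159 + 11×19.6 + 0.11×102 = 385.8
Vm = 26.3 · ln(3.3549) = 26.3 × (1.2104) = 31.83 mV

31.8 mV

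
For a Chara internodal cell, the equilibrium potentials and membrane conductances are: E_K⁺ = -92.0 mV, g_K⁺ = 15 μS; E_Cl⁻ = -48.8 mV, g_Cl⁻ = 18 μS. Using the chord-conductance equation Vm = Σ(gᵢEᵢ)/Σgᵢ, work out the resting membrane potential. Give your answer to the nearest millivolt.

Σ gᵢEᵢ = 15·(-92.0) + 18·(-48.8) = -2258.40
Σ gᵢ = 15 + 18 = 33
Vm = -2258.40 / 33 = -68.44 mV

-68 mV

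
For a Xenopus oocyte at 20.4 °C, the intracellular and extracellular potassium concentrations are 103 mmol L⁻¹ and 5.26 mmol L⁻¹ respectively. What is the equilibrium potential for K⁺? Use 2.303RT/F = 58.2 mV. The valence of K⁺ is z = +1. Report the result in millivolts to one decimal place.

-75.2 mV

E = (58.2/z) · log₁₀([K⁺]_out/[K⁺]_in) with z = +1.
= (58.2/1) · log₁₀(5.26/103) = 58.20 · log₁₀(0.05107)
= 58.20 · (-1.2919) = -75.19 mV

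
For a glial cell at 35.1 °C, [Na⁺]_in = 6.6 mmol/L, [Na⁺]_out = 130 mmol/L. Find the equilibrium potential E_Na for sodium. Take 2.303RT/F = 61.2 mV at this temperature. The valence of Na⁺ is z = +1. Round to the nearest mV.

79 mV

E = (61.2/z) · log₁₀([Na⁺]_out/[Na⁺]_in) with z = +1.
= (61.2/1) · log₁₀(130/6.6) = 61.20 · log₁₀(19.7)
= 61.20 · (1.2944) = 79.22 mV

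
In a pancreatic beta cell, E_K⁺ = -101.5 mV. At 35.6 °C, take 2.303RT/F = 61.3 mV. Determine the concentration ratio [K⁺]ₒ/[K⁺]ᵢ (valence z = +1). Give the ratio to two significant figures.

log₁₀([out]/[in]) = E·z/(61.3) = -101.5 × 1 / 61.3 = -1.6558
[out]/[in] = 10^(-1.6558) = 0.02209

0.022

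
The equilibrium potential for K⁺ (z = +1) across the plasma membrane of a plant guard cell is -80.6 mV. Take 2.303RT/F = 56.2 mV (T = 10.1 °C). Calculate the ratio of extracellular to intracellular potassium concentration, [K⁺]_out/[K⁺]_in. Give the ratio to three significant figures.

0.0368

log₁₀([out]/[in]) = E·z/(56.2) = -80.6 × 1 / 56.2 = -1.4342
[out]/[in] = 10^(-1.4342) = 0.0368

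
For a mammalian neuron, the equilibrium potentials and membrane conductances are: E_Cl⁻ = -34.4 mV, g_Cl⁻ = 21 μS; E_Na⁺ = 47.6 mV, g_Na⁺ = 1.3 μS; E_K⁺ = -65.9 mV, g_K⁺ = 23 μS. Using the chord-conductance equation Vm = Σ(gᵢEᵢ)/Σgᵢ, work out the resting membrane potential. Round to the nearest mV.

Σ gᵢEᵢ = 21·(-34.4) + 1.3·(47.6) + 23·(-65.9) = -2176.22
Σ gᵢ = 21 + 1.3 + 23 = 45.3
Vm = -2176.22 / 45.3 = -48.04 mV

-48 mV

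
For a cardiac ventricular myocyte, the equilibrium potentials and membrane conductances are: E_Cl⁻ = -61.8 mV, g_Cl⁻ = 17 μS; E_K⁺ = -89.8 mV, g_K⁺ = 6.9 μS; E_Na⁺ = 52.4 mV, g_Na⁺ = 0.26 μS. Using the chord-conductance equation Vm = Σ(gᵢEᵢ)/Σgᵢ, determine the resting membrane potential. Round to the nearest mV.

-69 mV

Σ gᵢEᵢ = 17·(-61.8) + 6.9·(-89.8) + 0.26·(52.4) = -1656.60
Σ gᵢ = 17 + 6.9 + 0.26 = 24.16
Vm = -1656.60 / 24.16 = -68.57 mV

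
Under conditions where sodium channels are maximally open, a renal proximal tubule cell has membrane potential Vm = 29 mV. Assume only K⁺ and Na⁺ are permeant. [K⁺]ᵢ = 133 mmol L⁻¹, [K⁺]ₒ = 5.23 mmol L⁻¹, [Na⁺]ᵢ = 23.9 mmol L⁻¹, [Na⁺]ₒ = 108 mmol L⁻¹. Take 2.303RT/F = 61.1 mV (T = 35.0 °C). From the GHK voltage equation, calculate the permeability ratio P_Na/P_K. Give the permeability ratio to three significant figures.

10.7

Let α = P_Na/P_K. GHK: Vm = 61.1·log₁₀[(Kₒ + α·Naₒ)/(Kᵢ + α·Naᵢ)].
10^(Vm/61.1) = 10^(29.0/61.1) = 2.9829
So 2.9829·(Kᵢ + α·Naᵢ) = Kₒ + α·Naₒ → α = (2.9829·133.0 − 5.23) / (108.0 − 2.9829·23.9)
α = (396.7 − 5.23) / (108.0 − 71.29) = 391.5/36.71 = 10.66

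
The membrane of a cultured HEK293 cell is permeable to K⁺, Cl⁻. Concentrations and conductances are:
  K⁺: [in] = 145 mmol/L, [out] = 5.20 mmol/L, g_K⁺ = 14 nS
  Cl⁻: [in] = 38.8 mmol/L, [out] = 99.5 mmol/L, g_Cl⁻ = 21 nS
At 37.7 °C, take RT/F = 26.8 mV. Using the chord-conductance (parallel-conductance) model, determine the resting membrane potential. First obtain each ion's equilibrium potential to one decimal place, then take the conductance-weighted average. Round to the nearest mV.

-51 mV

E_K⁺ = (26.8/1)·ln(5.20/145) = -89.2 mV
E_Cl⁻ = (26.8/-1)·ln(99.5/38.8) = -25.2 mV
Vm = (Σ gᵢEᵢ)/(Σ gᵢ) = (14·-89.2 + 21·-25.2) / (14 + 21)
= -1778.00 / 35 = -50.80 mV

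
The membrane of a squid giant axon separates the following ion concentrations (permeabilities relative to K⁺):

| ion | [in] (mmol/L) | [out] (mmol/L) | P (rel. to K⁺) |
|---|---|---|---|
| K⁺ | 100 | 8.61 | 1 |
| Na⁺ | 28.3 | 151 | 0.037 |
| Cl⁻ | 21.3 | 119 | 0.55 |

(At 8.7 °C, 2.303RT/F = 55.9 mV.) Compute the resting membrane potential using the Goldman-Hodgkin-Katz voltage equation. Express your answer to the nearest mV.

Vm = 55.9 · log₁₀[(Σ P·[cation]ₒ + Σ P·[anion]ᵢ) / (Σ P·[cation]ᵢ + Σ P·[anion]ₒ)]
Numerator = 1×8.61 + 0.037×151 + 0.55×21.3 = 25.91
Denominator = 1×100 + 0.037×28.3 + 0.55×119 = 166.5
Vm = 55.9 · log₁₀(0.15563) = 55.9 × (-0.8079) = -45.16 mV

-45 mV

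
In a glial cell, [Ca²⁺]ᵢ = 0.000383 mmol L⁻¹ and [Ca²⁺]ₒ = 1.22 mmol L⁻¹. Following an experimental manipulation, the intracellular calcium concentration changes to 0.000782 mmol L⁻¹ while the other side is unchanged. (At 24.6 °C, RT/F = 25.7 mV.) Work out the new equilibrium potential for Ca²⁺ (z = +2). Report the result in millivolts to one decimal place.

After the shift: [Ca²⁺]_out = 1.22, [Ca²⁺]_in = 0.000782 mmol L⁻¹.
E_new = (25.7/2)·ln(1.22/0.000782) = 12.85 · (7.3525) = 94.48 mV

94.5 mV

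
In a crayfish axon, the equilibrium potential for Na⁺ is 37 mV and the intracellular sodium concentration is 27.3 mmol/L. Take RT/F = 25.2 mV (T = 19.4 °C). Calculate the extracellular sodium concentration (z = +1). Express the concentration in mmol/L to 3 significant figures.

Nernst: E = (25.2/1) · ln([out]/[in]), so ln([out]/[in]) = 37.0 × 1 / 25.2 = 1.4683.
[out]/[in] = e^(1.4683) = 4.342.
[out] = 4.342 × 27.3 = 118.5 mmol/L.

119 mmol/L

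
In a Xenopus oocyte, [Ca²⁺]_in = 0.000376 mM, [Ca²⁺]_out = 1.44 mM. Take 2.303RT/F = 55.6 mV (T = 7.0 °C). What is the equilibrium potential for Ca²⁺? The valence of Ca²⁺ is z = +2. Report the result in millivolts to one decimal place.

99.6 mV

E = (55.6/z) · log₁₀([Ca²⁺]_out/[Ca²⁺]_in) with z = +2.
= (55.6/2) · log₁₀(1.44/0.000376) = 27.80 · log₁₀(3830)
= 27.80 · (3.5832) = 99.61 mV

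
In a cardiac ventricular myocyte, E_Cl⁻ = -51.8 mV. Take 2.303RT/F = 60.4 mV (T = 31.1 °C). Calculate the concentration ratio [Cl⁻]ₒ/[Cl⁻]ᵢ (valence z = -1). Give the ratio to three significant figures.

7.20

log₁₀([out]/[in]) = E·z/(60.4) = -51.8 × -1 / 60.4 = 0.8576
[out]/[in] = 10^(0.8576) = 7.205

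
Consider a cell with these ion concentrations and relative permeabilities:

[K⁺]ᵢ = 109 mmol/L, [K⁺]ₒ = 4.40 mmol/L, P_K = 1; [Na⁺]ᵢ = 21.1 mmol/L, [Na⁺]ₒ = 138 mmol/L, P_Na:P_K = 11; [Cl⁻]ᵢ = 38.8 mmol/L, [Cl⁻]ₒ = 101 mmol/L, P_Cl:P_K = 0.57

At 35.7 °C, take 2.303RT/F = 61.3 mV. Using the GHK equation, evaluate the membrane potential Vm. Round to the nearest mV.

36 mV

Vm = 61.3 · log₁₀[(Σ P·[cation]ₒ + Σ P·[anion]ᵢ) / (Σ P·[cation]ᵢ + Σ P·[anion]ₒ)]
Numerator = 1×4.40 + 11×138 + 0.57×38.8 = 1545
Denominator = 1×109 + 11×21.1 + 0.57×101 = 398.7
Vm = 61.3 · log₁₀(3.8742) = 61.3 × (0.5882) = 36.06 mV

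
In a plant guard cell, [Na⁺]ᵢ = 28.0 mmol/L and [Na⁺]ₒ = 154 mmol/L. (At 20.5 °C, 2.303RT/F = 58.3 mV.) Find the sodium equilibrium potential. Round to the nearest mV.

43 mV

E = (58.3/z) · log₁₀([Na⁺]_out/[Na⁺]_in) with z = +1.
= (58.3/1) · log₁₀(154/28.0) = 58.30 · log₁₀(5.5)
= 58.30 · (0.7404) = 43.16 mV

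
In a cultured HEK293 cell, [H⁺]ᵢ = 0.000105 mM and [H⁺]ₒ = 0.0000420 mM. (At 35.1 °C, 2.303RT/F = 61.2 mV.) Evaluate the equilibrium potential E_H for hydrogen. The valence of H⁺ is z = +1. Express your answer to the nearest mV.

E = (61.2/z) · log₁₀([H⁺]_out/[H⁺]_in) with z = +1.
= (61.2/1) · log₁₀(0.0000420/0.000105) = 61.20 · log₁₀(0.4)
= 61.20 · (-0.3979) = -24.35 mV

-24 mV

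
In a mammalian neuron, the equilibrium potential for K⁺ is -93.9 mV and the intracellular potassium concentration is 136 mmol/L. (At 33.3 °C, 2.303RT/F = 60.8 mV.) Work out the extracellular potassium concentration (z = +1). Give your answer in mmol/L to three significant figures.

3.88 mmol/L

Nernst: E = (60.8/1) · log₁₀([out]/[in]), so log₁₀([out]/[in]) = -93.9 × 1 / 60.8 = -1.5444.
[out]/[in] = 10^(-1.5444) = 0.02855.
[out] = 0.02855 × 136 = 3.883 mmol/L.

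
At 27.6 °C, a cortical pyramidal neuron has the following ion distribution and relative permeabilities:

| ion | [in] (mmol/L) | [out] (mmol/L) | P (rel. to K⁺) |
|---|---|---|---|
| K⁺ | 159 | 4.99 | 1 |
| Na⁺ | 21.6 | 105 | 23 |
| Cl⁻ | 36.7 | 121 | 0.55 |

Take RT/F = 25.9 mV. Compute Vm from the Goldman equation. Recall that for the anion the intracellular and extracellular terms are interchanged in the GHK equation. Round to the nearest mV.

32 mV

Vm = 25.9 · ln[(Σ P·[cation]ₒ + Σ P·[anion]ᵢ) / (Σ P·[cation]ᵢ + Σ P·[anion]ₒ)]
Numerator = 1×4.99 + 23×105 + 0.55×36.7 = 2440
Denominator = 1×159 + 23×21.6 + 0.55×121 = 722.3
Vm = 25.9 · ln(3.3781) = 25.9 × (1.2173) = 31.53 mV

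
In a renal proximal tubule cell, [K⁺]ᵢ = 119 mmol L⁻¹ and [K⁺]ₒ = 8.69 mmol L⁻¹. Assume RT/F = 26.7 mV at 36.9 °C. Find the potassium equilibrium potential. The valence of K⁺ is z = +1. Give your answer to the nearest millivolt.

-70 mV

E = (26.7/z) · ln([K⁺]_out/[K⁺]_in) with z = +1.
= (26.7/1) · ln(8.69/119) = 26.70 · ln(0.07303)
= 26.70 · (-2.6170) = -69.87 mV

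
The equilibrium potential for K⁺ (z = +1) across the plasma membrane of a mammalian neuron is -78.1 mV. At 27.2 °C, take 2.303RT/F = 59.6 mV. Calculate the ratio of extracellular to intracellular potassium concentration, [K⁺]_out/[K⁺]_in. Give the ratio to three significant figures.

log₁₀([out]/[in]) = E·z/(59.6) = -78.1 × 1 / 59.6 = -1.3104
[out]/[in] = 10^(-1.3104) = 0.04893

0.0489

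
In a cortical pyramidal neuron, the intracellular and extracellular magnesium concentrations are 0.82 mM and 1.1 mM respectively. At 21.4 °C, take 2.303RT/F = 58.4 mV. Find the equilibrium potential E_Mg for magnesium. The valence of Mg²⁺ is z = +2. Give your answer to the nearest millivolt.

4 mV

E = (58.4/z) · log₁₀([Mg²⁺]_out/[Mg²⁺]_in) with z = +2.
= (58.4/2) · log₁₀(1.1/0.82) = 29.20 · log₁₀(1.341)
= 29.20 · (0.1276) = 3.73 mV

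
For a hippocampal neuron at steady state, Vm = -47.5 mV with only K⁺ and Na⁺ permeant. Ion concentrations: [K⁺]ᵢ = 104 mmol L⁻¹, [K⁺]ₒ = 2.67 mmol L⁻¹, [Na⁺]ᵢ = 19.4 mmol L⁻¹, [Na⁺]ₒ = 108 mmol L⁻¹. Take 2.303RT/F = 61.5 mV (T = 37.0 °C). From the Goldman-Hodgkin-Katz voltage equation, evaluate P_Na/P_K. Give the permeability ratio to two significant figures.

Let α = P_Na/P_K. GHK: Vm = 61.5·log₁₀[(Kₒ + α·Naₒ)/(Kᵢ + α·Naᵢ)].
10^(Vm/61.5) = 10^(-47.5/61.5) = 0.1689
So 0.1689·(Kᵢ + α·Naᵢ) = Kₒ + α·Naₒ → α = (0.1689·104.0 − 2.67) / (108.0 − 0.1689·19.4)
α = (17.57 − 2.67) / (108.0 − 3.277) = 14.9/104.7 = 0.1422

0.14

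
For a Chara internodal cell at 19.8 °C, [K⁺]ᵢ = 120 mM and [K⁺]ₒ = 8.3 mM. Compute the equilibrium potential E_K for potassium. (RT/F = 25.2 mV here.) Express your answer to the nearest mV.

-67 mV

E = (25.2/z) · ln([K⁺]_out/[K⁺]_in) with z = +1.
= (25.2/1) · ln(8.3/120) = 25.20 · ln(0.06917)
= 25.20 · (-2.6712) = -67.32 mV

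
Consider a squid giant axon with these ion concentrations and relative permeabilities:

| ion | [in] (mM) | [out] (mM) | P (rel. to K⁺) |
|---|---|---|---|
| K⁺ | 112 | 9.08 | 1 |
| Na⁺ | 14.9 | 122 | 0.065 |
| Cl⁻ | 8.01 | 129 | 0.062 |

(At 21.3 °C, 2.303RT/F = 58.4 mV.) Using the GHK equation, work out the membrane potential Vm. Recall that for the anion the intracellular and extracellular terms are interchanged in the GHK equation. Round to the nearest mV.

-49 mV

Vm = 58.4 · log₁₀[(Σ P·[cation]ₒ + Σ P·[anion]ᵢ) / (Σ P·[cation]ᵢ + Σ P·[anion]ₒ)]
Numerator = 1×9.08 + 0.065×122 + 0.062×8.01 = 17.51
Denominator = 1×112 + 0.065×14.9 + 0.062×129 = 121
Vm = 58.4 · log₁₀(0.14472) = 58.4 × (-0.8395) = -49.02 mV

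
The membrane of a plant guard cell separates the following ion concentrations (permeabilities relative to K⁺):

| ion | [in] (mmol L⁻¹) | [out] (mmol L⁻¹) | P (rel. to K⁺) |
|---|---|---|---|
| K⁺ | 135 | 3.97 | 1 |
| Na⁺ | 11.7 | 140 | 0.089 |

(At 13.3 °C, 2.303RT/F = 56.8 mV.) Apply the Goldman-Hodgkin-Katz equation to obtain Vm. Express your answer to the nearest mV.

-52 mV

Vm = 56.8 · log₁₀[(Σ P·[cation]ₒ + Σ P·[anion]ᵢ) / (Σ P·[cation]ᵢ + Σ P·[anion]ₒ)]
Numerator = 1×3.97 + 0.089×140 = 16.43
Denominator = 1×135 + 0.089×11.7 = 136
Vm = 56.8 · log₁₀(0.12077) = 56.8 × (-0.9180) = -52.14 mV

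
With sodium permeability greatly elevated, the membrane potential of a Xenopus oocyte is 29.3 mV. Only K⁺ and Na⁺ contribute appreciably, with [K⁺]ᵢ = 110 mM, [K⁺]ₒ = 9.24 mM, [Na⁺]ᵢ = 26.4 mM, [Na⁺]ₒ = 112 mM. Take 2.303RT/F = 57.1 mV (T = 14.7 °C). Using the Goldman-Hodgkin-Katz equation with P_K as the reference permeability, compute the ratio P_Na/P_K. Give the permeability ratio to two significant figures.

Let α = P_Na/P_K. GHK: Vm = 57.1·log₁₀[(Kₒ + α·Naₒ)/(Kᵢ + α·Naᵢ)].
10^(Vm/57.1) = 10^(29.3/57.1) = 3.2594
So 3.2594·(Kᵢ + α·Naᵢ) = Kₒ + α·Naₒ → α = (3.2594·110.0 − 9.24) / (112.0 − 3.2594·26.4)
α = (358.5 − 9.24) / (112.0 − 86.05) = 349.3/25.95 = 13.46

13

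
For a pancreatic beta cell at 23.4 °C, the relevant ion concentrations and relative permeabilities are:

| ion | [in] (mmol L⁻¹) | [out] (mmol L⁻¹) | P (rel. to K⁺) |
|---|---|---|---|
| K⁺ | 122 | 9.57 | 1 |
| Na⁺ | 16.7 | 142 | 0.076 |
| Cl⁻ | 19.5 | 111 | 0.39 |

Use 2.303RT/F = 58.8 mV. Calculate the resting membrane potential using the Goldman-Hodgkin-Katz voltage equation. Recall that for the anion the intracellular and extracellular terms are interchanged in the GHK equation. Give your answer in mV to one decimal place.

Vm = 58.8 · log₁₀[(Σ P·[cation]ₒ + Σ P·[anion]ᵢ) / (Σ P·[cation]ᵢ + Σ P·[anion]ₒ)]
Numerator = 1×9.57 + 0.076×142 + 0.39×19.5 = 27.97
Denominator = 1×122 + 0.076×16.7 + 0.39×111 = 166.6
Vm = 58.8 · log₁₀(0.16791) = 58.8 × (-0.7749) = -45.57 mV

-45.6 mV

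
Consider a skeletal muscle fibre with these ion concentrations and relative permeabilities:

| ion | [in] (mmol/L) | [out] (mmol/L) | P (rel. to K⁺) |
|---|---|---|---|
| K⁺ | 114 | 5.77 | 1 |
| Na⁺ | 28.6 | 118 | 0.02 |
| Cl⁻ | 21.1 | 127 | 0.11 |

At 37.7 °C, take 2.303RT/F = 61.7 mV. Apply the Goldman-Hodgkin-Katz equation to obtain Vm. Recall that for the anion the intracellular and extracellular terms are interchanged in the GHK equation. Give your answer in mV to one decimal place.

-67.2 mV

Vm = 61.7 · log₁₀[(Σ P·[cation]ₒ + Σ P·[anion]ᵢ) / (Σ P·[cation]ᵢ + Σ P·[anion]ₒ)]
Numerator = 1×5.77 + 0.02×118 + 0.11×21.1 = 10.45
Denominator = 1×114 + 0.02×28.6 + 0.11×127 = 128.5
Vm = 61.7 · log₁₀(0.081304) = 61.7 × (-1.0899) = -67.25 mV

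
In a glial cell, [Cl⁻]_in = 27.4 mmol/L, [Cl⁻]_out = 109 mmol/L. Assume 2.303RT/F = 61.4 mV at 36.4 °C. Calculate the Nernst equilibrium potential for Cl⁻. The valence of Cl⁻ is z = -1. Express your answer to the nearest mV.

E = (61.4/z) · log₁₀([Cl⁻]_out/[Cl⁻]_in) with z = -1.
For an anion, dividing by z = -1 reverses the sign.
= (61.4/-1) · log₁₀(109/27.4) = -61.40 · log₁₀(3.978)
= -61.40 · (0.5997) = -36.82 mV

-37 mV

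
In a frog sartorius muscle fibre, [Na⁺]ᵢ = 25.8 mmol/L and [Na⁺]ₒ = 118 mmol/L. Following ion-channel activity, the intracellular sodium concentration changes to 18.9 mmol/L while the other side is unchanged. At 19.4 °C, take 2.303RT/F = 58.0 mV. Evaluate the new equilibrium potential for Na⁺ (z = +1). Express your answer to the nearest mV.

After the shift: [Na⁺]_out = 118, [Na⁺]_in = 18.9 mmol/L.
E_new = (58.0/1)·log₁₀(118/18.9) = 58.00 · (0.7954) = 46.13 mV

46 mV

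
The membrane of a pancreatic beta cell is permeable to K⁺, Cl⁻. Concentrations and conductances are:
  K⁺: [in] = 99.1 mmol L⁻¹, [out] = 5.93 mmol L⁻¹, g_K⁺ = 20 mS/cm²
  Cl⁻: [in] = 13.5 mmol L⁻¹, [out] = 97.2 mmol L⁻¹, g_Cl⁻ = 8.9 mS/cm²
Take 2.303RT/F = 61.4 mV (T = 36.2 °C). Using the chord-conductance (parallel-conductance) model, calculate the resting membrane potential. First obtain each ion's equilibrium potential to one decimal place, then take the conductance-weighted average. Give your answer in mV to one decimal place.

E_K⁺ = (61.4/1)·log₁₀(5.93/99.1) = -75.1 mV
E_Cl⁻ = (61.4/-1)·log₁₀(97.2/13.5) = -52.6 mV
Vm = (Σ gᵢEᵢ)/(Σ gᵢ) = (20·-75.1 + 8.9·-52.6) / (20 + 8.9)
= -1970.14 / 28.9 = -68.17 mV

-68.2 mV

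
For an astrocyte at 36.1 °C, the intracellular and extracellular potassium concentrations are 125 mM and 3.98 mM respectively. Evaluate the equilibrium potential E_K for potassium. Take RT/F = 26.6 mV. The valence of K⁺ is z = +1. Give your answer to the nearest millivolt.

E = (26.6/z) · ln([K⁺]_out/[K⁺]_in) with z = +1.
= (26.6/1) · ln(3.98/125) = 26.60 · ln(0.03184)
= 26.60 · (-3.4470) = -91.69 mV

-92 mV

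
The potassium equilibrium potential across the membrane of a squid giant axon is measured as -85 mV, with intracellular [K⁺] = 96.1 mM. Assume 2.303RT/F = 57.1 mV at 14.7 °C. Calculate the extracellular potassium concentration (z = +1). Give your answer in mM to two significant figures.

3.1 mM

Nernst: E = (57.1/1) · log₁₀([out]/[in]), so log₁₀([out]/[in]) = -85.0 × 1 / 57.1 = -1.4886.
[out]/[in] = 10^(-1.4886) = 0.03246.
[out] = 0.03246 × 96.1 = 3.12 mM.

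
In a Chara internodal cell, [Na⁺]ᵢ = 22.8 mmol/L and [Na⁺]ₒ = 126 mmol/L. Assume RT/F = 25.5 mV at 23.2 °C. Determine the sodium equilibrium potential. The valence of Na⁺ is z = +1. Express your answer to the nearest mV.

E = (25.5/z) · ln([Na⁺]_out/[Na⁺]_in) with z = +1.
= (25.5/1) · ln(126/22.8) = 25.50 · ln(5.526)
= 25.50 · (1.7095) = 43.59 mV

44 mV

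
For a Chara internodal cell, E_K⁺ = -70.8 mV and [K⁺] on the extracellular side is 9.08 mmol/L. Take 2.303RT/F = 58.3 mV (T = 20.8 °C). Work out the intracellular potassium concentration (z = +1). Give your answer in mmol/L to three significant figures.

Nernst: E = (58.3/1) · log₁₀([out]/[in]), so log₁₀([out]/[in]) = -70.8 × 1 / 58.3 = -1.2144.
[out]/[in] = 10^(-1.2144) = 0.06104.
[in] = 9.08 / 0.06104 = 148.8 mmol/L.

149 mmol/L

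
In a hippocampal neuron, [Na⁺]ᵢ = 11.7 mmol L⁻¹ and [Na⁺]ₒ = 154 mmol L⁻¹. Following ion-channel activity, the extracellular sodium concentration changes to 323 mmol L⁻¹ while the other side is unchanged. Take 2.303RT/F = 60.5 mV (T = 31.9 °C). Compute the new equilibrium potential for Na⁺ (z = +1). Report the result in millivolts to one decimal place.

After the shift: [Na⁺]_out = 323, [Na⁺]_in = 11.7 mmol L⁻¹.
E_new = (60.5/1)·log₁₀(323/11.7) = 60.50 · (1.4410) = 87.18 mV

87.2 mV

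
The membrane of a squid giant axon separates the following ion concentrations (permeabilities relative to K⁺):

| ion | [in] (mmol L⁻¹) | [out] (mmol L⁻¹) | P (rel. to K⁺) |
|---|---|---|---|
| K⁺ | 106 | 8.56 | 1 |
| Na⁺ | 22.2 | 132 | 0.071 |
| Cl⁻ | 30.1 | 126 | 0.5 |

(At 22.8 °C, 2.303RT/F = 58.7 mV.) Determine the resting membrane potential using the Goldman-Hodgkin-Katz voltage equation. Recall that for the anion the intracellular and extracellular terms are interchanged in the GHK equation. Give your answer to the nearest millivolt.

-42 mV

Vm = 58.7 · log₁₀[(Σ P·[cation]ₒ + Σ P·[anion]ᵢ) / (Σ P·[cation]ᵢ + Σ P·[anion]ₒ)]
Numerator = 1×8.56 + 0.071×132 + 0.5×30.1 = 32.98
Denominator = 1×106 + 0.071×22.2 + 0.5×126 = 170.6
Vm = 58.7 · log₁₀(0.19336) = 58.7 × (-0.7136) = -41.89 mV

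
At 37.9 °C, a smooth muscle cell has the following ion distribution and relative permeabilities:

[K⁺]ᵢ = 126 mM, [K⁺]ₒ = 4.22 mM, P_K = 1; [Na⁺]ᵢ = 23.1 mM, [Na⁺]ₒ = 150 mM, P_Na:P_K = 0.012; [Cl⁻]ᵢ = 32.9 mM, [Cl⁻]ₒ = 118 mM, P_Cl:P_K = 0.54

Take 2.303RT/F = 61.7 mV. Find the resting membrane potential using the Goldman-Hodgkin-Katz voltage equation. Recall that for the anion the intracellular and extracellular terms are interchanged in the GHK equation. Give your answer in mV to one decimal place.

Vm = 61.7 · log₁₀[(Σ P·[cation]ₒ + Σ P·[anion]ᵢ) / (Σ P·[cation]ᵢ + Σ P·[anion]ₒ)]
Numerator = 1×4.22 + 0.012×150 + 0.54×32.9 = 23.79
Denominator = 1×126 + 0.012×23.1 + 0.54×118 = 190
Vm = 61.7 · log₁₀(0.12519) = 61.7 × (-0.9024) = -55.68 mV

-55.7 mV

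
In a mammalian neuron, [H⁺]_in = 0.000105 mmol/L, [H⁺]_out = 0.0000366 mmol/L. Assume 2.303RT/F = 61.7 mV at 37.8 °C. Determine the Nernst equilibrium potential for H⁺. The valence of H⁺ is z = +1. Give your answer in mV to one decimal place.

-28.2 mV

E = (61.7/z) · log₁₀([H⁺]_out/[H⁺]_in) with z = +1.
= (61.7/1) · log₁₀(0.0000366/0.000105) = 61.70 · log₁₀(0.3486)
= 61.70 · (-0.4577) = -28.24 mV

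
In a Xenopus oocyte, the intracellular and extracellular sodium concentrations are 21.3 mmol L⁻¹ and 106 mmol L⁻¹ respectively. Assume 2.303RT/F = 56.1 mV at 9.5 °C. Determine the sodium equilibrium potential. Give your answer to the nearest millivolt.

39 mV

E = (56.1/z) · log₁₀([Na⁺]_out/[Na⁺]_in) with z = +1.
= (56.1/1) · log₁₀(106/21.3) = 56.10 · log₁₀(4.977)
= 56.10 · (0.6969) = 39.10 mV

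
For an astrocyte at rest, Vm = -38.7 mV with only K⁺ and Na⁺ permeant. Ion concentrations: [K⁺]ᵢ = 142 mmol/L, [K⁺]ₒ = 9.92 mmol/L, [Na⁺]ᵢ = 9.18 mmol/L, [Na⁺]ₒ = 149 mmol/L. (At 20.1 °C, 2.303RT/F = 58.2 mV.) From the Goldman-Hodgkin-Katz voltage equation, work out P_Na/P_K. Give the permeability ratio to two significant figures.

0.14

Let α = P_Na/P_K. GHK: Vm = 58.2·log₁₀[(Kₒ + α·Naₒ)/(Kᵢ + α·Naᵢ)].
10^(Vm/58.2) = 10^(-38.7/58.2) = 0.2163
So 0.2163·(Kᵢ + α·Naᵢ) = Kₒ + α·Naₒ → α = (0.2163·142.0 − 9.92) / (149.0 − 0.2163·9.18)
α = (30.71 − 9.92) / (149.0 − 1.986) = 20.79/147 = 0.1414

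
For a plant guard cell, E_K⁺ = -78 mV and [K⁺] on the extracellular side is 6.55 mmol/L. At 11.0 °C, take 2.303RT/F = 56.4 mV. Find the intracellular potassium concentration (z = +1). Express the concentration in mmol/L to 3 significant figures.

158 mmol/L

Nernst: E = (56.4/1) · log₁₀([out]/[in]), so log₁₀([out]/[in]) = -78.0 × 1 / 56.4 = -1.3830.
[out]/[in] = 10^(-1.3830) = 0.0414.
[in] = 6.55 / 0.0414 = 158.2 mmol/L.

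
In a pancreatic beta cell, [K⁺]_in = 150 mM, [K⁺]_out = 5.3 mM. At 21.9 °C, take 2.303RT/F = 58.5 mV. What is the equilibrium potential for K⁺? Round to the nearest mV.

-85 mV

E = (58.5/z) · log₁₀([K⁺]_out/[K⁺]_in) with z = +1.
= (58.5/1) · log₁₀(5.3/150) = 58.50 · log₁₀(0.03533)
= 58.50 · (-1.4518) = -84.93 mV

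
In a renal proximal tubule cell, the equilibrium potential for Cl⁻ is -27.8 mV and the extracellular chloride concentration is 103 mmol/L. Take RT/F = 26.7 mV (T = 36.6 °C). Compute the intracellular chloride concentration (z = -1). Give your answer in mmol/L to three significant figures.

Nernst: E = (26.7/-1) · ln([out]/[in]), so ln([out]/[in]) = -27.8 × -1 / 26.7 = 1.0412.
[out]/[in] = e^(1.0412) = 2.833.
[in] = 103 / 2.833 = 36.36 mmol/L.

36.4 mmol/L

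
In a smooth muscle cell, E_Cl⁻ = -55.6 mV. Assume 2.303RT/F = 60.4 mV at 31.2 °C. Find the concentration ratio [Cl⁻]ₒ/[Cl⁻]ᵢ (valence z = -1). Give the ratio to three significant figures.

8.33

log₁₀([out]/[in]) = E·z/(60.4) = -55.6 × -1 / 60.4 = 0.9205
[out]/[in] = 10^(0.9205) = 8.328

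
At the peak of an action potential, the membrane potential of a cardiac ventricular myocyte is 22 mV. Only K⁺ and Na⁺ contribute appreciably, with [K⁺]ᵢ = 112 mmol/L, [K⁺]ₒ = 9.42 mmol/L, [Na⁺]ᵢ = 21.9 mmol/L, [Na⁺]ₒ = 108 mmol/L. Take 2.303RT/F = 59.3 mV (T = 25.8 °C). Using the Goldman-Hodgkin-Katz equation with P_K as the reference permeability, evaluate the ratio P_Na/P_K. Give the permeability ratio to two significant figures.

4.5

Let α = P_Na/P_K. GHK: Vm = 59.3·log₁₀[(Kₒ + α·Naₒ)/(Kᵢ + α·Naᵢ)].
10^(Vm/59.3) = 10^(22.0/59.3) = 2.3496
So 2.3496·(Kᵢ + α·Naᵢ) = Kₒ + α·Naₒ → α = (2.3496·112.0 − 9.42) / (108.0 − 2.3496·21.9)
α = (263.2 − 9.42) / (108.0 − 51.46) = 253.7/56.54 = 4.487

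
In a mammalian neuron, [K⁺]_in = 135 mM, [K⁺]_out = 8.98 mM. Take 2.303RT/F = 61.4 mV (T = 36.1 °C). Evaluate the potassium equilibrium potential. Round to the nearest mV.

-72 mV

E = (61.4/z) · log₁₀([K⁺]_out/[K⁺]_in) with z = +1.
= (61.4/1) · log₁₀(8.98/135) = 61.40 · log₁₀(0.06652)
= 61.40 · (-1.1771) = -72.27 mV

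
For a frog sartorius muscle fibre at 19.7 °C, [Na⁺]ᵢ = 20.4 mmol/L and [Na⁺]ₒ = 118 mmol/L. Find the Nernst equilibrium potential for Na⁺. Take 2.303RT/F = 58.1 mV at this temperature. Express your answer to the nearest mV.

E = (58.1/z) · log₁₀([Na⁺]_out/[Na⁺]_in) with z = +1.
= (58.1/1) · log₁₀(118/20.4) = 58.10 · log₁₀(5.784)
= 58.10 · (0.7623) = 44.29 mV

44 mV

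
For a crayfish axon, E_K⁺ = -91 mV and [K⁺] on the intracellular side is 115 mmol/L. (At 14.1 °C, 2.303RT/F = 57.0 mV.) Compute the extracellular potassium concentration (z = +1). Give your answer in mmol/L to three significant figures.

2.91 mmol/L

Nernst: E = (57.0/1) · log₁₀([out]/[in]), so log₁₀([out]/[in]) = -91.0 × 1 / 57.0 = -1.5965.
[out]/[in] = 10^(-1.5965) = 0.02532.
[out] = 0.02532 × 115 = 2.912 mmol/L.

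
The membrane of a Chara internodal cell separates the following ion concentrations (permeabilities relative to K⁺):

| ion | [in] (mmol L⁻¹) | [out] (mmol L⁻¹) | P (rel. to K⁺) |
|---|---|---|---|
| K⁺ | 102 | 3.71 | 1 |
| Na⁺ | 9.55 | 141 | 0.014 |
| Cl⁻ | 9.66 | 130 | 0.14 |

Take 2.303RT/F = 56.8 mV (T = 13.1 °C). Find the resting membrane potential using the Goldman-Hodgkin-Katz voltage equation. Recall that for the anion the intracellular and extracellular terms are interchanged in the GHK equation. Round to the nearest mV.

-70 mV

Vm = 56.8 · log₁₀[(Σ P·[cation]ₒ + Σ P·[anion]ᵢ) / (Σ P·[cation]ᵢ + Σ P·[anion]ₒ)]
Numerator = 1×3.71 + 0.014×141 + 0.14×9.66 = 7.036
Denominator = 1×102 + 0.014×9.55 + 0.14×130 = 120.3
Vm = 56.8 · log₁₀(0.058474) = 56.8 × (-1.2330) = -70.04 mV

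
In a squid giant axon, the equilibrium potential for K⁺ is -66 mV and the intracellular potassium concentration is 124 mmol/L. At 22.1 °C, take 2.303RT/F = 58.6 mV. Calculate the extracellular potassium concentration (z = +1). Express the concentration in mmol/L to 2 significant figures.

9.3 mmol/L

Nernst: E = (58.6/1) · log₁₀([out]/[in]), so log₁₀([out]/[in]) = -66.0 × 1 / 58.6 = -1.1263.
[out]/[in] = 10^(-1.1263) = 0.07477.
[out] = 0.07477 × 124 = 9.271 mmol/L.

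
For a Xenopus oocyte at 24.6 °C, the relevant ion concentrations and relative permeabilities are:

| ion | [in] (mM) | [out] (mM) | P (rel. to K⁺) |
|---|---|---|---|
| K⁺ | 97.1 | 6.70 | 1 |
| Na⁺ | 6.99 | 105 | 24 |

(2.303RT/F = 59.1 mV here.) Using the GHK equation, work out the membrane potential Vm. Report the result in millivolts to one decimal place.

Vm = 59.1 · log₁₀[(Σ P·[cation]ₒ + Σ P·[anion]ᵢ) / (Σ P·[cation]ᵢ + Σ P·[anion]ₒ)]
Numerator = 1×6.70 + 24×105 = 2527
Denominator = 1×97.1 + 24×6.99 = 264.9
Vm = 59.1 · log₁₀(9.5398) = 59.1 × (0.9795) = 57.89 mV

57.9 mV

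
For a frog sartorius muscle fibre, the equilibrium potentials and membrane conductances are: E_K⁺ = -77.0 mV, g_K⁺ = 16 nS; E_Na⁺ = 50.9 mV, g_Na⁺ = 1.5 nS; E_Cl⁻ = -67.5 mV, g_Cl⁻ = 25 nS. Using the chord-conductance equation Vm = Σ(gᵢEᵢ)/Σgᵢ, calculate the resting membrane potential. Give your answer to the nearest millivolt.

Σ gᵢEᵢ = 16·(-77.0) + 1.5·(50.9) + 25·(-67.5) = -2843.15
Σ gᵢ = 16 + 1.5 + 25 = 42.5
Vm = -2843.15 / 42.5 = -66.90 mV

-67 mV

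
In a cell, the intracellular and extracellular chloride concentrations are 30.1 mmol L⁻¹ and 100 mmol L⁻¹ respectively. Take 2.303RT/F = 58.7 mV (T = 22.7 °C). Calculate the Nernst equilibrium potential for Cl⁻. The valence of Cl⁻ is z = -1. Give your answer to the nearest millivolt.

E = (58.7/z) · log₁₀([Cl⁻]_out/[Cl⁻]_in) with z = -1.
For an anion, dividing by z = -1 reverses the sign.
= (58.7/-1) · log₁₀(100/30.1) = -58.70 · log₁₀(3.322)
= -58.70 · (0.5214) = -30.61 mV

-31 mV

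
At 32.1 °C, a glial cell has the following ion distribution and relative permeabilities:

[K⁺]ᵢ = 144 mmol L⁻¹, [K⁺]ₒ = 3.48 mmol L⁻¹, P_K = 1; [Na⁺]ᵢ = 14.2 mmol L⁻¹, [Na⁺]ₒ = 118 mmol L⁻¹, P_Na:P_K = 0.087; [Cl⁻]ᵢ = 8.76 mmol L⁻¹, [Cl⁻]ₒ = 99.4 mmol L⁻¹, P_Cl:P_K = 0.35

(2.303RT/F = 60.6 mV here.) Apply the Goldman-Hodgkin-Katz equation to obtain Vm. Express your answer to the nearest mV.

Vm = 60.6 · log₁₀[(Σ P·[cation]ₒ + Σ P·[anion]ᵢ) / (Σ P·[cation]ᵢ + Σ P·[anion]ₒ)]
Numerator = 1×3.48 + 0.087×118 + 0.35×8.76 = 16.81
Denominator = 1×144 + 0.087×14.2 + 0.35×99.4 = 180
Vm = 60.6 · log₁₀(0.093387) = 60.6 × (-1.0297) = -62.40 mV

-62 mV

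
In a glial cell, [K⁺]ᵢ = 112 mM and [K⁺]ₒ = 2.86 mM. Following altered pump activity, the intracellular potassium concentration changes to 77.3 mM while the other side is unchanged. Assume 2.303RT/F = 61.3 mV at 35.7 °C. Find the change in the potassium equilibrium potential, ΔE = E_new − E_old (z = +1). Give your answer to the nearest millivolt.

10 mV

E_old = (61.3/1)·log₁₀(2.86/112) = -97.64 mV
E_new = (61.3/1)·log₁₀(2.86/77.3) = -87.77 mV
ΔE = -87.77 − (-97.64) = 9.87 mV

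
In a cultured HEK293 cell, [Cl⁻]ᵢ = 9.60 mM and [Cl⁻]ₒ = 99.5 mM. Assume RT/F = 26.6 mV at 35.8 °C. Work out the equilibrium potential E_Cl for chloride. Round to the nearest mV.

-62 mV

E = (26.6/z) · ln([Cl⁻]_out/[Cl⁻]_in) with z = -1.
For an anion, dividing by z = -1 reverses the sign.
= (26.6/-1) · ln(99.5/9.60) = -26.60 · ln(10.36)
= -26.60 · (2.3384) = -62.20 mV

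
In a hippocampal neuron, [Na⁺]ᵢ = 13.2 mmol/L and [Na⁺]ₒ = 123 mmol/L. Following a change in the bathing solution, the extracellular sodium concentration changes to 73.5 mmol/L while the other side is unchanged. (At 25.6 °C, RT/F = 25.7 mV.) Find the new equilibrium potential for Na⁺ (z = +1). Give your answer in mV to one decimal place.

After the shift: [Na⁺]_out = 73.5, [Na⁺]_in = 13.2 mmol/L.
E_new = (25.7/1)·ln(73.5/13.2) = 25.70 · (1.7171) = 44.13 mV

44.1 mV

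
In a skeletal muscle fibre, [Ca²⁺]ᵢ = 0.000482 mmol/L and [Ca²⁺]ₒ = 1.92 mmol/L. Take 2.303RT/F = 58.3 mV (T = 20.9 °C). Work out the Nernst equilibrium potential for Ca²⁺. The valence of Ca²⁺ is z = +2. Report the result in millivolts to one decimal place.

104.9 mV

E = (58.3/z) · log₁₀([Ca²⁺]_out/[Ca²⁺]_in) with z = +2.
= (58.3/2) · log₁₀(1.92/0.000482) = 29.15 · log₁₀(3983)
= 29.15 · (3.6003) = 104.95 mV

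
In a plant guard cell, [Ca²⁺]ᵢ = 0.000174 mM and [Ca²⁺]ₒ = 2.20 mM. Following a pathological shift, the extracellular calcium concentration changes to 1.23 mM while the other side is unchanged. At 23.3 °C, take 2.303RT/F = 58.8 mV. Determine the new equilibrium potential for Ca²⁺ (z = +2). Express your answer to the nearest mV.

After the shift: [Ca²⁺]_out = 1.23, [Ca²⁺]_in = 0.000174 mM.
E_new = (58.8/2)·log₁₀(1.23/0.000174) = 29.40 · (3.8494) = 113.17 mV

113 mV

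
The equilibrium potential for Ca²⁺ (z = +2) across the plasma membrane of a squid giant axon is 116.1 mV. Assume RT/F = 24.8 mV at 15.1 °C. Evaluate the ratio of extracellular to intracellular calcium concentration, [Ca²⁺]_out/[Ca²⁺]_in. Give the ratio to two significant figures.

12000

ln([out]/[in]) = E·z/(24.8) = 116.1 × 2 / 24.8 = 9.3629
[out]/[in] = e^(9.3629) = 1.165e+04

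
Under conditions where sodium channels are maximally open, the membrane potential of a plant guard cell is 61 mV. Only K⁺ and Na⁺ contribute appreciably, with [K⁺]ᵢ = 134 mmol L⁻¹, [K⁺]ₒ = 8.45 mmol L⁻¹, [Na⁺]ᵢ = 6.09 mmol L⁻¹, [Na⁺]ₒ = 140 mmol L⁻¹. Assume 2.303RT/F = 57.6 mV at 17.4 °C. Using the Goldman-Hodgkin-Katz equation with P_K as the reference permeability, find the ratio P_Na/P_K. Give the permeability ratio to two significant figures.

22

Let α = P_Na/P_K. GHK: Vm = 57.6·log₁₀[(Kₒ + α·Naₒ)/(Kᵢ + α·Naᵢ)].
10^(Vm/57.6) = 10^(61.0/57.6) = 11.456
So 11.456·(Kᵢ + α·Naᵢ) = Kₒ + α·Naₒ → α = (11.456·134.0 − 8.45) / (140.0 − 11.456·6.09)
α = (1535 − 8.45) / (140.0 − 69.77) = 1527/70.23 = 21.74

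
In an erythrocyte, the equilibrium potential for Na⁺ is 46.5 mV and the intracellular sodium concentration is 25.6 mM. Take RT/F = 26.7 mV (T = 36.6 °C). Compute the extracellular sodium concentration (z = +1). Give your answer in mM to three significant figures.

146 mM

Nernst: E = (26.7/1) · ln([out]/[in]), so ln([out]/[in]) = 46.5 × 1 / 26.7 = 1.7416.
[out]/[in] = e^(1.7416) = 5.706.
[out] = 5.706 × 25.6 = 146.1 mM.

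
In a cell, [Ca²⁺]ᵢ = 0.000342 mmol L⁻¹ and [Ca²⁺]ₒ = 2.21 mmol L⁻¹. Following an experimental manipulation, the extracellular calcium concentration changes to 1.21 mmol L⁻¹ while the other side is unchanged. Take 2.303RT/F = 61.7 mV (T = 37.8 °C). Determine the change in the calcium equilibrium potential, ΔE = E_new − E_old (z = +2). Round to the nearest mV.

E_old = (61.7/2)·log₁₀(2.21/0.000342) = 117.55 mV
E_new = (61.7/2)·log₁₀(1.21/0.000342) = 109.48 mV
ΔE = 109.48 − (117.55) = -8.07 mV

-8 mV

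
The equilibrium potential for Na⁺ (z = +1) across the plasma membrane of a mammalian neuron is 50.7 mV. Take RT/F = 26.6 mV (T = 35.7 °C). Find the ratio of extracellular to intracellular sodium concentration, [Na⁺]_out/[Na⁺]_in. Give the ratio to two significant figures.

6.7

ln([out]/[in]) = E·z/(26.6) = 50.7 × 1 / 26.6 = 1.9060
[out]/[in] = e^(1.9060) = 6.726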